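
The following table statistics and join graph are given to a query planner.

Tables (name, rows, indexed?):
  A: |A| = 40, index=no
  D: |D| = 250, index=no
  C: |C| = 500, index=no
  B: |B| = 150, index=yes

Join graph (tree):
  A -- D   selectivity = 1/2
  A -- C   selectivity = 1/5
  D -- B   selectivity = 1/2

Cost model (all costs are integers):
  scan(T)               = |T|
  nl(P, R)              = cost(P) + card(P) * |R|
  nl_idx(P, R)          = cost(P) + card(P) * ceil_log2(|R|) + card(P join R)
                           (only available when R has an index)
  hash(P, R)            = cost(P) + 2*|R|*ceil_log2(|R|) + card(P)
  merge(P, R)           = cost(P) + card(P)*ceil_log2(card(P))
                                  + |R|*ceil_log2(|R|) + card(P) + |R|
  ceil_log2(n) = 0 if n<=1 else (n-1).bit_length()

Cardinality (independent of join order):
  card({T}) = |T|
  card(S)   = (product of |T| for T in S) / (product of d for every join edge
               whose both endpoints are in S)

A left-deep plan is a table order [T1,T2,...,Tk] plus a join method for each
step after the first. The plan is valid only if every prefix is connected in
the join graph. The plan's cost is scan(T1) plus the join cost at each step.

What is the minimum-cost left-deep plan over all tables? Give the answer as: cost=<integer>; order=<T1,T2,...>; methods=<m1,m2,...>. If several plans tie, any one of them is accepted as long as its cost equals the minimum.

cost=392380; order=D,A,B,C; methods=hash,hash,hash

Selinger DP (subsets sized 1..n):
  {A}: scan cost=40, card=40
  {D}: scan cost=250, card=250
  {C}: scan cost=500, card=500
  {B}: scan cost=150, card=150
  {AD}: card=5000; try (A,hash)→980, (D,merge)→2570, (A,merge)→2780, (D,hash)→4080, (D,nl)→10040, (A,nl)→10250; best=980 via (A,hash)
  {AC}: card=4000; try (A,hash)→1480, (C,merge)→5320, (A,merge)→5780, (C,hash)→9080, (C,nl)→20040, (A,nl)→20500; best=1480 via (A,hash)
  {BD}: card=18750; try (B,hash)→2900, (D,merge)→3750, (B,merge)→3850, (D,hash)→4300, (B,nl_idx)→21000, (D,nl)→37650 …(+1); best=2900 via (B,hash)
  {ACD}: card=500000; try (D,hash)→9480, (C,hash)→14980, (D,merge)→55730, (C,merge)→75980, (D,nl)→1001480, (C,nl)→2500980; best=9480 via (D,hash)
  {ABD}: card=375000; try (B,hash)→8380, (A,hash)→22130, (B,merge)→72330, (A,merge)→303180, (B,nl_idx)→415980, (B,nl)→750980 …(+1); best=8380 via (B,hash)
  {ABCD}: card=37500000; try (C,hash)→392380, (B,hash)→511880, (C,merge)→7513380, (B,merge)→10010830, (B,nl_idx)→41509480, (B,nl)→75009480 …(+1); best=392380 via (C,hash)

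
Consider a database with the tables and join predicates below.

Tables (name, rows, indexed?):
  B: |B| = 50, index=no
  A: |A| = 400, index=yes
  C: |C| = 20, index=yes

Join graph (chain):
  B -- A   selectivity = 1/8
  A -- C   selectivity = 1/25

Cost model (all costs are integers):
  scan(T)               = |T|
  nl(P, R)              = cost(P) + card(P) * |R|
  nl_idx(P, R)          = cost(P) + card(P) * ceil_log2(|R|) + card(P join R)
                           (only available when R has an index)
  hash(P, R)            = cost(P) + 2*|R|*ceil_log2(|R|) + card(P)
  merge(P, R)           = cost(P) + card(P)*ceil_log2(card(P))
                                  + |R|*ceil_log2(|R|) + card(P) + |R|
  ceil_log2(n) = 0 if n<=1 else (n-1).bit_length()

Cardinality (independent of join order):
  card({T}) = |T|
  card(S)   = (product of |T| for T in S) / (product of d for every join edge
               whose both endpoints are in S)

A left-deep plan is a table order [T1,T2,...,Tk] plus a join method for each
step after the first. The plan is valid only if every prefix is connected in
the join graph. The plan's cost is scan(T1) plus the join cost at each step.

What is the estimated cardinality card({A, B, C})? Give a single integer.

Tables in S: A(400), B(50), C(20)
Edges inside S: B-A(d=8), A-C(d=25)
numerator = 400 * 50 * 20 = 400000
denominator = 8 * 25 = 200
card(S) = 400000 / 200 = 2000

2000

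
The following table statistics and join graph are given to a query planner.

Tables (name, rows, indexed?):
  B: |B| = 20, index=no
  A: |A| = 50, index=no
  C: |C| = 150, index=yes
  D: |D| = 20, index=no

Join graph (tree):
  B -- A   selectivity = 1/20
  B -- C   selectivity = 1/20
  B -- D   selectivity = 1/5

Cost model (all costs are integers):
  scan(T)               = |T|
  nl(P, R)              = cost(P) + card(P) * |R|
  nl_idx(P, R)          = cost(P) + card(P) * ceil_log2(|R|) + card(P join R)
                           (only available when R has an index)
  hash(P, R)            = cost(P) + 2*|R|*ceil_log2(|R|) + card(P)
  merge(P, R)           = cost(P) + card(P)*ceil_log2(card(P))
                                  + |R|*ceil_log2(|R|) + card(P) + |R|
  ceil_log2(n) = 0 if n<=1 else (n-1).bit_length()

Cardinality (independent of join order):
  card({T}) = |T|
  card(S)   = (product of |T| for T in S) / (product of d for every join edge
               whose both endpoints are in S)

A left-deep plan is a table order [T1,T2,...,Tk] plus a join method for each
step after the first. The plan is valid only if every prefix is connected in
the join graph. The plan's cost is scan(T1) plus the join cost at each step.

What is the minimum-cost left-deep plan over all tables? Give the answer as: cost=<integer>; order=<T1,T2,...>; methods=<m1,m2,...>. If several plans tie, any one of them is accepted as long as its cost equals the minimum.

Selinger DP (subsets sized 1..n):
  {B}: scan cost=20, card=20
  {A}: scan cost=50, card=50
  {C}: scan cost=150, card=150
  {D}: scan cost=20, card=20
  {AB}: card=50; try (B,hash)→300, (A,merge)→490, (B,merge)→520, (A,hash)→640, (A,nl)→1020, (B,nl)→1050; best=300 via (B,hash)
  {BC}: card=150; try (C,nl_idx)→330, (B,hash)→500, (C,merge)→1490, (B,merge)→1620, (C,hash)→2440, (C,nl)→3020 …(+1); best=330 via (C,nl_idx)
  {BD}: card=80; try (D,hash)→240, (B,hash)→240, (D,merge)→260, (B,merge)→260, (D,nl)→420, (B,nl)→420; best=240 via (D,hash)
  {ABC}: card=375; try (C,nl_idx)→1075, (A,hash)→1080, (C,merge)→2000, (A,merge)→2030, (C,hash)→2750, (C,nl)→7800 …(+1); best=1075 via (C,nl_idx)
  {ABD}: card=200; try (D,hash)→550, (D,merge)→770, (A,hash)→920, (A,merge)→1230, (D,nl)→1300, (A,nl)→4240; best=550 via (D,hash)
  {BCD}: card=600; try (D,hash)→680, (C,nl_idx)→1480, (D,merge)→1800, (C,merge)→2230, (C,hash)→2720, (D,nl)→3330 …(+1); best=680 via (D,hash)
  {ABCD}: card=1500; try (D,hash)→1650, (A,hash)→1880, (C,hash)→3150, (C,nl_idx)→3650, (C,merge)→3700, (D,merge)→4945 …(+4); best=1650 via (D,hash)

cost=1650; order=A,B,C,D; methods=hash,nl_idx,hash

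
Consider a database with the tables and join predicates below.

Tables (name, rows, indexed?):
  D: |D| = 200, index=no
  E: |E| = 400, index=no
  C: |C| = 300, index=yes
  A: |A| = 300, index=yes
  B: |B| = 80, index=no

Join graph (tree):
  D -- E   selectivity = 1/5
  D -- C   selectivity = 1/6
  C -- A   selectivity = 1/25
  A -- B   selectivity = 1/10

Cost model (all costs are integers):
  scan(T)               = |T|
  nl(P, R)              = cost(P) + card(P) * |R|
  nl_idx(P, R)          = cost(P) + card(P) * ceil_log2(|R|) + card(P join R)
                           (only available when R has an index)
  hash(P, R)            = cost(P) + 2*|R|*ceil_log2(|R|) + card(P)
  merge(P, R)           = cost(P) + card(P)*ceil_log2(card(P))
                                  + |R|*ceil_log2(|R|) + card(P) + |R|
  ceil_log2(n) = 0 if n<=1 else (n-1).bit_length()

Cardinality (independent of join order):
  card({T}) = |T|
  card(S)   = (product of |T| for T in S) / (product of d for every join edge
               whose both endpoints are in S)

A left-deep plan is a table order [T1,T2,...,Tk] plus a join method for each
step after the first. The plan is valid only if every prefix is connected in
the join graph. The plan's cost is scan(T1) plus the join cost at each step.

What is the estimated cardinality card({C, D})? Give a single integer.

10000

Tables in S: C(300), D(200)
Edges inside S: D-C(d=6)
numerator = 300 * 200 = 60000
denominator = 6 = 6
card(S) = 60000 / 6 = 10000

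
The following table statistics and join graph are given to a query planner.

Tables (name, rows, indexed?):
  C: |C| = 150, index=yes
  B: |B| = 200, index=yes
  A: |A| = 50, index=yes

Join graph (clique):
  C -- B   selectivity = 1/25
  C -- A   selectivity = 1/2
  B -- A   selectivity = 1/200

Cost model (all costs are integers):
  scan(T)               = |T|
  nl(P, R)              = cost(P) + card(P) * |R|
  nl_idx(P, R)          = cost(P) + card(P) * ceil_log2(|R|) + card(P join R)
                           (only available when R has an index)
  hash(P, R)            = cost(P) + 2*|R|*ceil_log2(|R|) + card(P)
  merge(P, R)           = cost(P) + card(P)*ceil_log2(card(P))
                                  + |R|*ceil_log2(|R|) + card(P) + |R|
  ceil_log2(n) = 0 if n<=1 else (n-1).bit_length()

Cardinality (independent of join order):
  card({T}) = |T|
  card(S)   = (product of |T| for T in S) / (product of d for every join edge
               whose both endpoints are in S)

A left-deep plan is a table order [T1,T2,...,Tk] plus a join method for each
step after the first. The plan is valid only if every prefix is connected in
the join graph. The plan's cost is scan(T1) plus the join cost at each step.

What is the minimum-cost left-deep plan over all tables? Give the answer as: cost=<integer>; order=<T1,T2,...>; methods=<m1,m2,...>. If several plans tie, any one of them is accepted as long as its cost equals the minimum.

Selinger DP (subsets sized 1..n):
  {C}: scan cost=150, card=150
  {B}: scan cost=200, card=200
  {A}: scan cost=50, card=50
  {BC}: card=1200; try (B,nl_idx)→2550, (C,hash)→2800, (C,nl_idx)→3000, (B,merge)→3300, (C,merge)→3350, (B,hash)→3500 …(+2); best=2550 via (B,nl_idx)
  {AC}: card=3750; try (A,hash)→900, (C,merge)→1750, (A,merge)→1850, (C,hash)→2500, (C,nl_idx)→4200, (A,nl_idx)→4800 …(+2); best=900 via (A,hash)
  {AB}: card=50; try (B,nl_idx)→500, (A,hash)→1000, (A,nl_idx)→1450, (B,merge)→2200, (A,merge)→2350, (B,hash)→3300 …(+2); best=500 via (B,nl_idx)
  {ABC}: card=150; try (C,nl_idx)→1050, (C,merge)→2200, (C,hash)→2950, (A,hash)→4350, (B,hash)→7850, (C,nl)→8000 …(+6); best=1050 via (C,nl_idx)

cost=1050; order=A,B,C; methods=nl_idx,nl_idx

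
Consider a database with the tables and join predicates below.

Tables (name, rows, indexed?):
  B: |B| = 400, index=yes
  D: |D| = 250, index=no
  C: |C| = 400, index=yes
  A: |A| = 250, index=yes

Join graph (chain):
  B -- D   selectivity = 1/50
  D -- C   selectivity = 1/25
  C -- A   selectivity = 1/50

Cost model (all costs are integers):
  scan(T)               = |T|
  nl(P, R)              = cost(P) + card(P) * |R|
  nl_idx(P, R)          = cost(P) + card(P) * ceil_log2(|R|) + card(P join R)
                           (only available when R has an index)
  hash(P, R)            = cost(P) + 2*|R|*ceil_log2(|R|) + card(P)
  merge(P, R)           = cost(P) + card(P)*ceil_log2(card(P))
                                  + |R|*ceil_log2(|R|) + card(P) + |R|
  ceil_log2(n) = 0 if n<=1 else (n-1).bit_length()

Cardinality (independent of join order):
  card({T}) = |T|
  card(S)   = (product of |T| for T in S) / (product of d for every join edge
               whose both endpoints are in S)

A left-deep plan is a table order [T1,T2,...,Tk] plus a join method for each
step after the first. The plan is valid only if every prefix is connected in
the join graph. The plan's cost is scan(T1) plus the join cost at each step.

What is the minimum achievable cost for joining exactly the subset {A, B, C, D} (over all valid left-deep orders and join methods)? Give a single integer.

Selinger DP over subsets of {A,B,C,D}:
  {B}: scan cost=400, card=400
  {D}: scan cost=250, card=250
  {C}: scan cost=400, card=400
  {A}: scan cost=250, card=250
  {BD}: card=2000; try (B,nl_idx)→4500, (D,hash)→4800, (B,merge)→6500, (D,merge)→6650, (B,hash)→7700, (B,nl)→100250 …(+1); best=4500 via (B,nl_idx)
  {CD}: card=4000; try (D,hash)→4800, (C,merge)→6500, (C,nl_idx)→6500, (D,merge)→6650, (C,hash)→7700, (C,nl)→100250 …(+1); best=4800 via (D,hash)
  {AC}: card=2000; try (C,nl_idx)→4500, (A,hash)→4800, (A,nl_idx)→5600, (C,merge)→6500, (A,merge)→6650, (C,hash)→7700 …(+2); best=4500 via (C,nl_idx)
  {BCD}: card=32000; try (C,hash)→13700, (B,hash)→16000, (C,merge)→32500, (C,nl_idx)→54500, (B,merge)→60800, (B,nl_idx)→72800 …(+2); best=13700 via (C,hash)
  {ACD}: card=20000; try (D,hash)→10500, (A,hash)→12800, (D,merge)→30750, (A,nl_idx)→56800, (A,merge)→59050, (D,nl)→504500 …(+1); best=10500 via (D,hash)
  {ABCD}: card=160000; try (B,hash)→37700, (A,hash)→49700, (B,merge)→334500, (B,nl_idx)→350500, (A,nl_idx)→429700, (A,merge)→527950 …(+2); best=37700 via (B,hash)

37700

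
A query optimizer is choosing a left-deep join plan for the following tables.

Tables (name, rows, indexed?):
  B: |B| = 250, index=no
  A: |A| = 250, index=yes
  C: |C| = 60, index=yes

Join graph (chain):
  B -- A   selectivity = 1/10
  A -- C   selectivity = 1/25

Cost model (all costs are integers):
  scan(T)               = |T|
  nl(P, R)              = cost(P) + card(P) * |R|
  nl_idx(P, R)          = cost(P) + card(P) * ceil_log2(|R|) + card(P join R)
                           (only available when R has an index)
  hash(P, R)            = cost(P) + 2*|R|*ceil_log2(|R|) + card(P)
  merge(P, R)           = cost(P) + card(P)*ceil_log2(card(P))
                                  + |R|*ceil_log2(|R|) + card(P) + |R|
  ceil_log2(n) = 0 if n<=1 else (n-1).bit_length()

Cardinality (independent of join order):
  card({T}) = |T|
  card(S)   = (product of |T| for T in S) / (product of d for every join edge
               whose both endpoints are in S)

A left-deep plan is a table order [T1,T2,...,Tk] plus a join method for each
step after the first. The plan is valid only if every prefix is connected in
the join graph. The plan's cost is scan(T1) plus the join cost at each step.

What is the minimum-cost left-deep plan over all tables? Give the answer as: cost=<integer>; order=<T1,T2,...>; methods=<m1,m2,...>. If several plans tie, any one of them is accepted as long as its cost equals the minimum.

Selinger DP (subsets sized 1..n):
  {B}: scan cost=250, card=250
  {A}: scan cost=250, card=250
  {C}: scan cost=60, card=60
  {AB}: card=6250; try (B,hash)→4500, (A,hash)→4500, (B,merge)→4750, (A,merge)→4750, (A,nl_idx)→8500, (B,nl)→62750 …(+1); best=4500 via (B,hash)
  {AC}: card=600; try (A,nl_idx)→1140, (C,hash)→1220, (C,nl_idx)→2350, (A,merge)→2730, (C,merge)→2920, (A,hash)→4120 …(+2); best=1140 via (A,nl_idx)
  {ABC}: card=15000; try (B,hash)→5740, (B,merge)→9990, (C,hash)→11470, (C,nl_idx)→57000, (C,merge)→92420, (B,nl)→151140 …(+1); best=5740 via (B,hash)

cost=5740; order=C,A,B; methods=nl_idx,hash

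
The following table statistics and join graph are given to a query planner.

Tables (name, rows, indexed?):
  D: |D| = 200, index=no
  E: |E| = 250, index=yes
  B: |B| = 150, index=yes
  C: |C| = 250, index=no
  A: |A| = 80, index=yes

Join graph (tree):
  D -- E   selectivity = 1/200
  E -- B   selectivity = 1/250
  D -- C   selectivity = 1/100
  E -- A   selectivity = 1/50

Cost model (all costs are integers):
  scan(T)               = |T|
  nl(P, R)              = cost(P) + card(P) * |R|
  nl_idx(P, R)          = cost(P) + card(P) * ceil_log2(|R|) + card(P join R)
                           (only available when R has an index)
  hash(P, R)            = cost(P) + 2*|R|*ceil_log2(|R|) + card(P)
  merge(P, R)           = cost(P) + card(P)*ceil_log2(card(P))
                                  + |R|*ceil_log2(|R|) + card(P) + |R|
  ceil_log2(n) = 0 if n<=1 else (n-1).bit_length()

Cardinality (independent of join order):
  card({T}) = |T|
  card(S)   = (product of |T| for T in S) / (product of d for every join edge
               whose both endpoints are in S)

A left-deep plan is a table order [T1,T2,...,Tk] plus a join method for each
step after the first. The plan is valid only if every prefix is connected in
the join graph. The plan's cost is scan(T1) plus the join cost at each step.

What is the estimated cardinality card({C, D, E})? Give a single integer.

Tables in S: C(250), D(200), E(250)
Edges inside S: D-E(d=200), D-C(d=100)
numerator = 250 * 200 * 250 = 12500000
denominator = 200 * 100 = 20000
card(S) = 12500000 / 20000 = 625

625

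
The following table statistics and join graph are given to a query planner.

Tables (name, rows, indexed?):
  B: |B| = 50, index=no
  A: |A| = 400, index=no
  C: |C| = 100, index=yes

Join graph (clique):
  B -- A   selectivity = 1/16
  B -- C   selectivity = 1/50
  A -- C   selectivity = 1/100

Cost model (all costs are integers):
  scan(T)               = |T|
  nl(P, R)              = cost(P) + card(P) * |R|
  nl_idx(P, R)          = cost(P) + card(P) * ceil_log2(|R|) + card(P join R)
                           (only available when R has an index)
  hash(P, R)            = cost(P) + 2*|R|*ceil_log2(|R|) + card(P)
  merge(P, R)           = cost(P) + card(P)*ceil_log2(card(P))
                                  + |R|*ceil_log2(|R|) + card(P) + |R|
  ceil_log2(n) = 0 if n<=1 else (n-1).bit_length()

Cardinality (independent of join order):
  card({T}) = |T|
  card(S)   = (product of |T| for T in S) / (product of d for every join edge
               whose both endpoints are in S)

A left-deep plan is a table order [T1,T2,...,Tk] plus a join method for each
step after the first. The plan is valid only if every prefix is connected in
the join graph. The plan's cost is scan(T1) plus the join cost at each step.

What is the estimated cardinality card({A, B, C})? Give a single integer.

25

Tables in S: A(400), B(50), C(100)
Edges inside S: B-A(d=16), B-C(d=50), A-C(d=100)
numerator = 400 * 50 * 100 = 2000000
denominator = 16 * 50 * 100 = 80000
card(S) = 2000000 / 80000 = 25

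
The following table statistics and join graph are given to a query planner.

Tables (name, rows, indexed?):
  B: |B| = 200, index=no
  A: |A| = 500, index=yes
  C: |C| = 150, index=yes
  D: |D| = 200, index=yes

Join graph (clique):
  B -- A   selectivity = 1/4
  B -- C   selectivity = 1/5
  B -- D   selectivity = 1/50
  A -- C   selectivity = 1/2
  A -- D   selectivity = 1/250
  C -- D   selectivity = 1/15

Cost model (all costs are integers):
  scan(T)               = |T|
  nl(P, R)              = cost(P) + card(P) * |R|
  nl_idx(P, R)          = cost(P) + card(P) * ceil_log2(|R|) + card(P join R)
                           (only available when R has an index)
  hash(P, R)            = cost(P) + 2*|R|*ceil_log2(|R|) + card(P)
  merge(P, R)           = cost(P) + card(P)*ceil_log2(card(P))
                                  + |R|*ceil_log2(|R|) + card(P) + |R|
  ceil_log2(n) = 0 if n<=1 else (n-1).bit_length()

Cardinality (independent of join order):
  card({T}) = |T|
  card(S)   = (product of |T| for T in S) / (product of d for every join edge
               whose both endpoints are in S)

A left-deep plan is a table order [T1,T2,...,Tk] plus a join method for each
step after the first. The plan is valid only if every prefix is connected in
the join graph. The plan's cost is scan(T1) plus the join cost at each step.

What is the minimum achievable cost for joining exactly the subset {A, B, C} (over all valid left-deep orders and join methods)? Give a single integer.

17800

Selinger DP over subsets of {A,B,C}:
  {B}: scan cost=200, card=200
  {A}: scan cost=500, card=500
  {C}: scan cost=150, card=150
  {AB}: card=25000; try (B,hash)→4200, (A,merge)→7000, (B,merge)→7300, (A,hash)→9400, (A,nl_idx)→27000, (A,nl)→100200 …(+1); best=4200 via (B,hash)
  {BC}: card=6000; try (C,hash)→2800, (B,merge)→3300, (C,merge)→3350, (B,hash)→3500, (C,nl_idx)→7800, (B,nl)→30150 …(+1); best=2800 via (C,hash)
  {AC}: card=37500; try (C,hash)→3400, (A,merge)→6500, (C,merge)→6850, (A,hash)→9300, (A,nl_idx)→39000, (C,nl_idx)→42000 …(+2); best=3400 via (C,hash)
  {ABC}: card=375000; try (A,hash)→17800, (C,hash)→31600, (B,hash)→44100, (A,merge)→91800, (C,merge)→405550, (A,nl_idx)→431800 …(+5); best=17800 via (A,hash)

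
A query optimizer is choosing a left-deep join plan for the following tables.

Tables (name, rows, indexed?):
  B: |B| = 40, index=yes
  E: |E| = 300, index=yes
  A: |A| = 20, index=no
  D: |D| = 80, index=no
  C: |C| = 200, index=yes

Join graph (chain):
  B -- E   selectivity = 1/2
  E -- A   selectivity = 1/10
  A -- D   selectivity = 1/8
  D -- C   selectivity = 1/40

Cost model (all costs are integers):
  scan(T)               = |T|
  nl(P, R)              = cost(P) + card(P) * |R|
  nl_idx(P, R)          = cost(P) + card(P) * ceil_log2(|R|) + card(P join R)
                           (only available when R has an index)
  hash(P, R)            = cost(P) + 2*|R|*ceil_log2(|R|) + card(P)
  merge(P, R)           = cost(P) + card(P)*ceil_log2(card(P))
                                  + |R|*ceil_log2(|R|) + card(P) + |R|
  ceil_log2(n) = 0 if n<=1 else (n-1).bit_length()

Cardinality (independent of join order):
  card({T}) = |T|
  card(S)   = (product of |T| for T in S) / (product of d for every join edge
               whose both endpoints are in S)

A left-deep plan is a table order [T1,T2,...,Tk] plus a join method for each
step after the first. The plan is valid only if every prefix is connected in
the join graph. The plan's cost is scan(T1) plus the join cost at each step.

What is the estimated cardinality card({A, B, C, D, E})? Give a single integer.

600000

Tables in S: A(20), B(40), C(200), D(80), E(300)
Edges inside S: B-E(d=2), E-A(d=10), A-D(d=8), D-C(d=40)
numerator = 20 * 40 * 200 * 80 * 300 = 3840000000
denominator = 2 * 10 * 8 * 40 = 6400
card(S) = 3840000000 / 6400 = 600000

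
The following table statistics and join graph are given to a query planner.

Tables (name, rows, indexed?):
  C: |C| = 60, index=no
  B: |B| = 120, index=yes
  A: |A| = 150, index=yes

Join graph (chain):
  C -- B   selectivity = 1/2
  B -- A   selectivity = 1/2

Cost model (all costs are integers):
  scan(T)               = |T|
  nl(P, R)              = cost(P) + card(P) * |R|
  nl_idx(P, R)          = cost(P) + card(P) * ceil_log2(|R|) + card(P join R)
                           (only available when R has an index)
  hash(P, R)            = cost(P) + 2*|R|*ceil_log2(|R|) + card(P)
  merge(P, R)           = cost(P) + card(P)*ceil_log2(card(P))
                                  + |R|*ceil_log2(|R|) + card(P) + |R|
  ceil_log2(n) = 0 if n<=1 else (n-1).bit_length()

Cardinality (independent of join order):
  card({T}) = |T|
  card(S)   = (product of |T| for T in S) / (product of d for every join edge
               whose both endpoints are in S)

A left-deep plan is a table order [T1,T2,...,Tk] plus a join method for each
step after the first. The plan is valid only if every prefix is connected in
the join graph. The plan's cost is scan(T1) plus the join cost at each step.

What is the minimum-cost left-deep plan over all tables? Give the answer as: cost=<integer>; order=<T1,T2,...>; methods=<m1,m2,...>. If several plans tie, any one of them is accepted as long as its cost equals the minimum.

cost=6960; order=B,C,A; methods=hash,hash

Selinger DP (subsets sized 1..n):
  {C}: scan cost=60, card=60
  {B}: scan cost=120, card=120
  {A}: scan cost=150, card=150
  {BC}: card=3600; try (C,hash)→960, (B,merge)→1440, (C,merge)→1500, (B,hash)→1800, (B,nl_idx)→4080, (B,nl)→7260 …(+1); best=960 via (C,hash)
  {AB}: card=9000; try (B,hash)→1980, (A,merge)→2430, (B,merge)→2460, (A,hash)→2640, (A,nl_idx)→10080, (B,nl_idx)→10200 …(+2); best=1980 via (B,hash)
  {ABC}: card=270000; try (A,hash)→6960, (C,hash)→11700, (A,merge)→49110, (C,merge)→137400, (A,nl_idx)→299760, (A,nl)→540960 …(+1); best=6960 via (A,hash)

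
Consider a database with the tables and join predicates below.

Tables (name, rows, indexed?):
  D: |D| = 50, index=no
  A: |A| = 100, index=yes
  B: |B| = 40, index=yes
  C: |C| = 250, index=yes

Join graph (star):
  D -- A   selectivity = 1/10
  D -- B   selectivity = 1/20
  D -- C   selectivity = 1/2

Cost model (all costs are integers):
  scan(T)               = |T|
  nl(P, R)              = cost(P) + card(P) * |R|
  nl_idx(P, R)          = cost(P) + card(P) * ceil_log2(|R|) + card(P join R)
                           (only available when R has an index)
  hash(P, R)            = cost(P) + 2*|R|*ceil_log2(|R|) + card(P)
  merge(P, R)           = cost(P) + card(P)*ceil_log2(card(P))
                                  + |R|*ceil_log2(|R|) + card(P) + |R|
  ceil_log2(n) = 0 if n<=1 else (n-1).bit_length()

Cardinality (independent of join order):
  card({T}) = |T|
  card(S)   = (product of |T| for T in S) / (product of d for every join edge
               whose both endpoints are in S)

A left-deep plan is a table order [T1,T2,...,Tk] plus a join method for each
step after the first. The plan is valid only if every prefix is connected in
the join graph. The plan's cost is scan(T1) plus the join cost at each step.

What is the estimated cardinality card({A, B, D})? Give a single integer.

1000

Tables in S: A(100), B(40), D(50)
Edges inside S: D-A(d=10), D-B(d=20)
numerator = 100 * 40 * 50 = 200000
denominator = 10 * 20 = 200
card(S) = 200000 / 200 = 1000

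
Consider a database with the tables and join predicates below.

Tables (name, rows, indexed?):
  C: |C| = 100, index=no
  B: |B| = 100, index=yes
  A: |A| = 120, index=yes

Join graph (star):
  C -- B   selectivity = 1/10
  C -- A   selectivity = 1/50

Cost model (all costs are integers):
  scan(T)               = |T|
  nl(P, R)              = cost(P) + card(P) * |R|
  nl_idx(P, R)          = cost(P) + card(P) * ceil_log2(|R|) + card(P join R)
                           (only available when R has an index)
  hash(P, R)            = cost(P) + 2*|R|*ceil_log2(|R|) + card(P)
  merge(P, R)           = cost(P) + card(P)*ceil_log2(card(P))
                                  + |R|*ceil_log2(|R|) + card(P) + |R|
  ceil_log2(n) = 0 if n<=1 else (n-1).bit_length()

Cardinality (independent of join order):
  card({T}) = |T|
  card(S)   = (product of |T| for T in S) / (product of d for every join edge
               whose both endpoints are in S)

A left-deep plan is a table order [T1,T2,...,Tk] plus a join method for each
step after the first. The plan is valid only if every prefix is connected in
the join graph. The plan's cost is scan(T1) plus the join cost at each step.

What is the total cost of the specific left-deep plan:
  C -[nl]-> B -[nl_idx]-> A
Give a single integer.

19500

step 1: scan C: cost=100, card=100
step 2: join B via nl
    card(P join B) = 100*100/(10) = 1000
    cost = 100 + 100*100 = 10100
step 3: join A via nl_idx
    card(P join A) = 1000*120/(50) = 2400
    cost = 10100 + 1000*7 + 2400 = 19500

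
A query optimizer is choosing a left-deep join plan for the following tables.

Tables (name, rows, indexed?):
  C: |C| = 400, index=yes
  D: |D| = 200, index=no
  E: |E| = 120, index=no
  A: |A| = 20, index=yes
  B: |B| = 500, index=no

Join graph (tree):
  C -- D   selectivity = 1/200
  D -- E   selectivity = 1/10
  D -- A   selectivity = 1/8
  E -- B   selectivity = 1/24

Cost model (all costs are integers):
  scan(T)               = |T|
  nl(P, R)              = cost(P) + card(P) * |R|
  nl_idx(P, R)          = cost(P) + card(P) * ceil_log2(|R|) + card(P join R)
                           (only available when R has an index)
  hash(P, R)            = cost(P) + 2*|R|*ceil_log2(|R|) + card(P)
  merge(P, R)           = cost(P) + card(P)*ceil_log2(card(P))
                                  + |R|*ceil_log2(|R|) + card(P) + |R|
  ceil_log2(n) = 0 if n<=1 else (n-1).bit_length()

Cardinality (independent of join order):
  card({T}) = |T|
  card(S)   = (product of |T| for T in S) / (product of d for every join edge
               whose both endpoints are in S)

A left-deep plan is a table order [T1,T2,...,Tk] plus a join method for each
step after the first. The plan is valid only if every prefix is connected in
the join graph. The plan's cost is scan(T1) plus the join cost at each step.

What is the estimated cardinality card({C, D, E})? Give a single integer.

Tables in S: C(400), D(200), E(120)
Edges inside S: C-D(d=200), D-E(d=10)
numerator = 400 * 200 * 120 = 9600000
denominator = 200 * 10 = 2000
card(S) = 9600000 / 2000 = 4800

4800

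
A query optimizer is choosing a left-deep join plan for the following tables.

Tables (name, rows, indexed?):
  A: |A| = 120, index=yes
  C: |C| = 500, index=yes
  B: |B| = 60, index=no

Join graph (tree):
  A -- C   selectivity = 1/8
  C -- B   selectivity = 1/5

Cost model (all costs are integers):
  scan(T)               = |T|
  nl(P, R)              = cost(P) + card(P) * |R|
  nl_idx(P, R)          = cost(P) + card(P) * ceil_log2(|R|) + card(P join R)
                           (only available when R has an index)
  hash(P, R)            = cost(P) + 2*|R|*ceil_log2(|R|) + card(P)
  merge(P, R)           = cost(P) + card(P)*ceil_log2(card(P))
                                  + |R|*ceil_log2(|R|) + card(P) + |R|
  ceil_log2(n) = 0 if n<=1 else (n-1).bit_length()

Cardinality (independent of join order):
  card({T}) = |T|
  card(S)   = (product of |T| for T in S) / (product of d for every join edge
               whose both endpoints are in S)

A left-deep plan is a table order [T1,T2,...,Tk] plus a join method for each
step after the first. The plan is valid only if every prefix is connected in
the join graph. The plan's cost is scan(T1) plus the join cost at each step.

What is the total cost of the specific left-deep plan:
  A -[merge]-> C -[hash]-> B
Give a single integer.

14300

step 1: scan A: cost=120, card=120
step 2: join C via merge
    card(P join C) = 120*500/(8) = 7500
    cost = 120 + 120*7 + 500*9 + 120 + 500 = 6080
step 3: join B via hash
    card(P join B) = 7500*60/(5) = 90000
    cost = 6080 + 2*60*6 + 7500 = 14300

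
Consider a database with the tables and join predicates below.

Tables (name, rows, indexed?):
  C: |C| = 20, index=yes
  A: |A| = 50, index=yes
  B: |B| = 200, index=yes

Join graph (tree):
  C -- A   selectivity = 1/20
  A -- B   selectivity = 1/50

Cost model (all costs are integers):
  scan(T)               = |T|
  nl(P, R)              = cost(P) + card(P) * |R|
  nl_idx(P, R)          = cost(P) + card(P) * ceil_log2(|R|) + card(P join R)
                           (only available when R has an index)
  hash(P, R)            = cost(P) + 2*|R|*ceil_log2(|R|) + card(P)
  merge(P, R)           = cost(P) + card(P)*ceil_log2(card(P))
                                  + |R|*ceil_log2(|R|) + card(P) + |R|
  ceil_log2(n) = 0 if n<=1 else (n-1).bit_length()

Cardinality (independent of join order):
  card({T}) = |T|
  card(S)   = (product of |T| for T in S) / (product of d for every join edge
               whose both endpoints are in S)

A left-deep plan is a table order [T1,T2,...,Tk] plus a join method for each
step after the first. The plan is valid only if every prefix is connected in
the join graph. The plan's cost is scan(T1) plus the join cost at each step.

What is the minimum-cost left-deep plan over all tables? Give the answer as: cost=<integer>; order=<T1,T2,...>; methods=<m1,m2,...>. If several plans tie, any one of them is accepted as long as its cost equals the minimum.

Selinger DP (subsets sized 1..n):
  {C}: scan cost=20, card=20
  {A}: scan cost=50, card=50
  {B}: scan cost=200, card=200
  {AC}: card=50; try (A,nl_idx)→190, (C,hash)→300, (C,nl_idx)→350, (A,merge)→490, (C,merge)→520, (A,hash)→640 …(+2); best=190 via (A,nl_idx)
  {AB}: card=200; try (B,nl_idx)→650, (A,hash)→1000, (A,nl_idx)→1600, (B,merge)→2200, (A,merge)→2350, (B,hash)→3300 …(+2); best=650 via (B,nl_idx)
  {ABC}: card=200; try (B,nl_idx)→790, (C,hash)→1050, (C,nl_idx)→1850, (B,merge)→2340, (C,merge)→2570, (B,hash)→3440 …(+2); best=790 via (B,nl_idx)

cost=790; order=C,A,B; methods=nl_idx,nl_idx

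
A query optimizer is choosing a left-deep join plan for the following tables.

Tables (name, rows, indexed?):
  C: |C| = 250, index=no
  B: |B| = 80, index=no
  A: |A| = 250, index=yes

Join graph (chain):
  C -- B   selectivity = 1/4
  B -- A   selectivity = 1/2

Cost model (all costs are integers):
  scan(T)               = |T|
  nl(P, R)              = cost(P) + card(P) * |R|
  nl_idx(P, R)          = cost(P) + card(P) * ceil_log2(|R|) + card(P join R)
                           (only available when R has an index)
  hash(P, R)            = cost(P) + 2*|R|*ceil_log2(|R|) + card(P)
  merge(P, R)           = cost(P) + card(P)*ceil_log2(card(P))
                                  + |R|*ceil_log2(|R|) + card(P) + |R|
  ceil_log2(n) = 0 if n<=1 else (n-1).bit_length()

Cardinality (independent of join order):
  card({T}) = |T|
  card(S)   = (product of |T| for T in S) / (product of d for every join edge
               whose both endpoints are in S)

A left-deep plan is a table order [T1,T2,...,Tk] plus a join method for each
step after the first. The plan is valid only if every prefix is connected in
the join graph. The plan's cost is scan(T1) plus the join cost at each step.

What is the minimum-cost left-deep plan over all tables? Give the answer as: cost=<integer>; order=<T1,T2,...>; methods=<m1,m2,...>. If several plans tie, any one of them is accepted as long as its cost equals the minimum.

cost=10620; order=C,B,A; methods=hash,hash

Selinger DP (subsets sized 1..n):
  {C}: scan cost=250, card=250
  {B}: scan cost=80, card=80
  {A}: scan cost=250, card=250
  {BC}: card=5000; try (B,hash)→1620, (C,merge)→2970, (B,merge)→3140, (C,hash)→4160, (C,nl)→20080, (B,nl)→20250; best=1620 via (B,hash)
  {AB}: card=10000; try (B,hash)→1620, (A,merge)→2970, (B,merge)→3140, (A,hash)→4160, (A,nl_idx)→10720, (A,nl)→20080 …(+1); best=1620 via (B,hash)
  {ABC}: card=625000; try (A,hash)→10620, (C,hash)→15620, (A,merge)→73870, (C,merge)→153870, (A,nl_idx)→666620, (A,nl)→1251620 …(+1); best=10620 via (A,hash)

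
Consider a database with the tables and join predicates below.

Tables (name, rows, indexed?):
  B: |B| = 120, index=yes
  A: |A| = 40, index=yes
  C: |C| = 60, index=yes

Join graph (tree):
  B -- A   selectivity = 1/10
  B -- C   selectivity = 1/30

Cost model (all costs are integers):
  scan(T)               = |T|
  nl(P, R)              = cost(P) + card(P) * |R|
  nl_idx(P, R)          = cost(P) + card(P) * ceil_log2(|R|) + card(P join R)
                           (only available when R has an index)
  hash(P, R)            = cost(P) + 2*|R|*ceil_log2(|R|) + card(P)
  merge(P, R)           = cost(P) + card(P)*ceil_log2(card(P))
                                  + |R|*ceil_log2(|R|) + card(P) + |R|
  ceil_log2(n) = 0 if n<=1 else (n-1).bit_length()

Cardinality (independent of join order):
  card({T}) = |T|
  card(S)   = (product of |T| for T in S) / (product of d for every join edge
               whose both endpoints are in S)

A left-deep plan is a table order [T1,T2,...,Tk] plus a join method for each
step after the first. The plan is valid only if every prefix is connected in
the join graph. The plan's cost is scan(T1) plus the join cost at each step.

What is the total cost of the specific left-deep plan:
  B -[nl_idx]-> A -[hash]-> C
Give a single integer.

2520

step 1: scan B: cost=120, card=120
step 2: join A via nl_idx
    card(P join A) = 120*40/(10) = 480
    cost = 120 + 120*6 + 480 = 1320
step 3: join C via hash
    card(P join C) = 480*60/(30) = 960
    cost = 1320 + 2*60*6 + 480 = 2520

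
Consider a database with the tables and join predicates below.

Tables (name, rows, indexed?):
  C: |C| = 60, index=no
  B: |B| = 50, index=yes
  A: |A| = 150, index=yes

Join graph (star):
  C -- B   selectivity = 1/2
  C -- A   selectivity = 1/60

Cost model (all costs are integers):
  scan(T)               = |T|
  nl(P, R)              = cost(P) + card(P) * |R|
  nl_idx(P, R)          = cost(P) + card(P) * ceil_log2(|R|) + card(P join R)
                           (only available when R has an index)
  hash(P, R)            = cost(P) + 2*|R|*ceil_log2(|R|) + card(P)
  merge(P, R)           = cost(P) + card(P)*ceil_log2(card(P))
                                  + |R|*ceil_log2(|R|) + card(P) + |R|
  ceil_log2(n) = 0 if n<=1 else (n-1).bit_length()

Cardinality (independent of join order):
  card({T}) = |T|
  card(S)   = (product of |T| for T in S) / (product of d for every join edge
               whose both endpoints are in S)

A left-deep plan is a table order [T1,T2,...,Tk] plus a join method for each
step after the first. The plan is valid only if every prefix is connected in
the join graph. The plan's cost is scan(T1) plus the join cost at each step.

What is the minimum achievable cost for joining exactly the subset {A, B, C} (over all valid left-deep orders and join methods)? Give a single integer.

1440

Selinger DP over subsets of {A,B,C}:
  {C}: scan cost=60, card=60
  {B}: scan cost=50, card=50
  {A}: scan cost=150, card=150
  {BC}: card=1500; try (B,hash)→720, (C,hash)→820, (C,merge)→820, (B,merge)→830, (B,nl_idx)→1920, (C,nl)→3050 …(+1); best=720 via (B,hash)
  {AC}: card=150; try (A,nl_idx)→690, (C,hash)→1020, (A,merge)→1830, (C,merge)→1920, (A,hash)→2520, (A,nl)→9060 …(+1); best=690 via (A,nl_idx)
  {ABC}: card=3750; try (B,hash)→1440, (B,merge)→2390, (A,hash)→4620, (B,nl_idx)→5340, (B,nl)→8190, (A,nl_idx)→16470 …(+2); best=1440 via (B,hash)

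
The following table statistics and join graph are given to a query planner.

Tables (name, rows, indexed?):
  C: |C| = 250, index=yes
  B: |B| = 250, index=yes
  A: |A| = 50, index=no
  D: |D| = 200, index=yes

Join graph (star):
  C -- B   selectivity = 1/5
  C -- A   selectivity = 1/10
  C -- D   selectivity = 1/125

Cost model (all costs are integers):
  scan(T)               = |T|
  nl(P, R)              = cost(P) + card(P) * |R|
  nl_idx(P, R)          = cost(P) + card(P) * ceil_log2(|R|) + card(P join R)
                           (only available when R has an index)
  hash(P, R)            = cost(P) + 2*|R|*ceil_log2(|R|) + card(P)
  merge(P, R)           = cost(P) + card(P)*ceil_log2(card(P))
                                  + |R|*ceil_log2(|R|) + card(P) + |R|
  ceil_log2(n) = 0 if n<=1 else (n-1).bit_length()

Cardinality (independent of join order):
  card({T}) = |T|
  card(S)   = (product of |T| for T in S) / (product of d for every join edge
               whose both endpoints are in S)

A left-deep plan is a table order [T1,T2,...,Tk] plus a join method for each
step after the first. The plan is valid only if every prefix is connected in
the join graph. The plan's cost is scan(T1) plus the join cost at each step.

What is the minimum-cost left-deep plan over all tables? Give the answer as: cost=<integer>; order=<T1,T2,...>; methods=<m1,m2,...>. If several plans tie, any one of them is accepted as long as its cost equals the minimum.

cost=9200; order=D,C,A,B; methods=nl_idx,hash,hash

Selinger DP (subsets sized 1..n):
  {C}: scan cost=250, card=250
  {B}: scan cost=250, card=250
  {A}: scan cost=50, card=50
  {D}: scan cost=200, card=200
  {BC}: card=12500; try (C,hash)→4500, (B,hash)→4500, (C,merge)→4750, (B,merge)→4750, (C,nl_idx)→14750, (B,nl_idx)→14750 …(+2); best=4500 via (C,hash)
  {AC}: card=1250; try (A,hash)→1100, (C,nl_idx)→1700, (C,merge)→2650, (A,merge)→2850, (C,hash)→4100, (C,nl)→12550 …(+1); best=1100 via (A,hash)
  {CD}: card=400; try (C,nl_idx)→2200, (D,nl_idx)→2650, (D,hash)→3700, (C,merge)→4250, (D,merge)→4300, (C,hash)→4400 …(+2); best=2200 via (C,nl_idx)
  {ABC}: card=62500; try (B,hash)→6350, (A,hash)→17600, (B,merge)→18350, (B,nl_idx)→73600, (A,merge)→192350, (B,nl)→313600 …(+1); best=6350 via (B,hash)
  {BCD}: card=20000; try (B,hash)→6600, (B,merge)→8450, (D,hash)→20200, (B,nl_idx)→25400, (B,nl)→102200, (D,nl_idx)→124500 …(+2); best=6600 via (B,hash)
  {ACD}: card=2000; try (A,hash)→3200, (D,hash)→5550, (A,merge)→6550, (D,nl_idx)→13100, (D,merge)→17900, (A,nl)→22200 …(+1); best=3200 via (A,hash)
  {ABCD}: card=100000; try (B,hash)→9200, (A,hash)→27200, (B,merge)→29450, (D,hash)→72050, (B,nl_idx)→119200, (A,merge)→326950 …(+5); best=9200 via (B,hash)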